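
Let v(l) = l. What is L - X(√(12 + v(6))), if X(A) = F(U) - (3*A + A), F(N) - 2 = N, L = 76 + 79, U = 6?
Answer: 147 + 12*√2 ≈ 163.97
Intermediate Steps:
L = 155
F(N) = 2 + N
X(A) = 8 - 4*A (X(A) = (2 + 6) - (3*A + A) = 8 - 4*A)
L - X(√(12 + v(6))) = 155 - (8 - 4*√(12 + 6)) = 155 - (8 - 12*√2) = 155 + (-8 + 12*√2) = 147 + 12*√2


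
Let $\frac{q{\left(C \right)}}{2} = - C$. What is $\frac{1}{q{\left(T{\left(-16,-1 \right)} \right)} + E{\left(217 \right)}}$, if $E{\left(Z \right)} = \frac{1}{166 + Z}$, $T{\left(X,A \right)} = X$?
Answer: $\frac{383}{12257} \approx 0.031247$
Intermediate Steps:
$q{\left(C \right)} = - 2 C$ ($q{\left(C \right)} = 2 \left(- C\right) = - 2 C$)
$\frac{1}{q{\left(T{\left(-16,-1 \right)} \right)} + E{\left(217 \right)}} = \frac{1}{\left(-2\right) \left(-16\right) + \frac{1}{166 + 217}} = \frac{1}{32 + \frac{1}{383}} = \frac{1}{\frac{12257}{383}} = \frac{383}{12257}$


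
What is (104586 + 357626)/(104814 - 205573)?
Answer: -462212/100759 ≈ -4.5873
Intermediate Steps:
(104586 + 357626)/(104814 - 205573) = 462212/(-100759) = 462212*(-1/100759) = -462212/100759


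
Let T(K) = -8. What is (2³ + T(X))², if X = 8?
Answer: 0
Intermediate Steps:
(2³ + T(X))² = (2³ - 8)² = (8 - 8)² = 0² = 0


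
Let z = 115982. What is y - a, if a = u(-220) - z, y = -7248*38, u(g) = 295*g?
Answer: -94542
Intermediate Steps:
y = -275424
a = -180882 (a = 295*(-220) - 1*115982 = -64900 - 115982 = -180882)
y - a = -275424 - 1*(-180882) = -275424 + 180882 = -94542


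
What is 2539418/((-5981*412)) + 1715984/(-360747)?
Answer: -2572283575247/444471328242 ≈ -5.7873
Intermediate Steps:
2539418/((-5981*412)) + 1715984/(-360747) = 2539418/(-2464172) + 1715984*(-1/360747) = 2539418*(-1/2464172) - 1715984/360747 = -1269709/1232086 - 1715984/360747 = -2572283575247/444471328242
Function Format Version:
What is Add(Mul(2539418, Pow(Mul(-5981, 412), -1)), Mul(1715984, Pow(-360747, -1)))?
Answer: Rational(-2572283575247, 444471328242) ≈ -5.7873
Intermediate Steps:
Add(Mul(2539418, Pow(Mul(-5981, 412), -1)), Mul(1715984, Pow(-360747, -1))) = Add(Mul(2539418, Pow(-2464172, -1)), Mul(1715984, Rational(-1, 360747))) = Add(Mul(2539418, Rational(-1, 2464172)), Rational(-1715984, 360747)) = Add(Rational(-1269709, 1232086), Rational(-1715984, 360747)) = Rational(-2572283575247, 444471328242)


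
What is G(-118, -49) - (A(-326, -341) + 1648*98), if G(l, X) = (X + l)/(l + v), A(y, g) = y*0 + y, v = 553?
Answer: -70112597/435 ≈ -1.6118e+5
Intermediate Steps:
A(y, g) = y (A(y, g) = 0 + y = y)
G(l, X) = (X + l)/(553 + l) (G(l, X) = (X + l)/(l + 553) = (X + l)/(553 + l))
G(-118, -49) - (A(-326, -341) + 1648*98) = (-49 - 118)/(553 - 118) - (-326 + 1648*98) = -167/435 - (-326 + 161504) = (1/435)*(-167) - 1*161178 = -167/435 - 161178 = -70112597/435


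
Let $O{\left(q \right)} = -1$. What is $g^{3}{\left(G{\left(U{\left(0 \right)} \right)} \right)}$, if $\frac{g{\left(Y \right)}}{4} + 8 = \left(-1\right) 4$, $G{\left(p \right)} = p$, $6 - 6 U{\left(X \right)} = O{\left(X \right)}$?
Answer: $-110592$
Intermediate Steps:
$U{\left(X \right)} = \frac{7}{6}$ ($U{\left(X \right)} = 1 - - \frac{1}{6} = 1 + \frac{1}{6} = \frac{7}{6}$)
$g{\left(Y \right)} = -48$ ($g{\left(Y \right)} = -32 + 4 \left(\left(-1\right) 4\right) = -32 + 4 \left(-4\right) = -32 - 16 = -48$)
$g^{3}{\left(G{\left(U{\left(0 \right)} \right)} \right)} = \left(-48\right)^{3} = -110592$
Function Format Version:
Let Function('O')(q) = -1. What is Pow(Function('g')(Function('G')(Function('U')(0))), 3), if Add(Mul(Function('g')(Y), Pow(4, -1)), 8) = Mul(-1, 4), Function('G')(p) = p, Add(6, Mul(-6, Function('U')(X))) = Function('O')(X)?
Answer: -110592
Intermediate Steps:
Function('U')(X) = Rational(7, 6) (Function('U')(X) = Add(1, Mul(Rational(-1, 6), -1)) = Add(1, Rational(1, 6)) = Rational(7, 6))
Function('g')(Y) = -48 (Function('g')(Y) = Add(-32, Mul(4, Mul(-1, 4))) = Add(-32, Mul(4, -4)) = Add(-32, -16) = -48)
Pow(Function('g')(Function('G')(Function('U')(0))), 3) = Pow(-48, 3) = -110592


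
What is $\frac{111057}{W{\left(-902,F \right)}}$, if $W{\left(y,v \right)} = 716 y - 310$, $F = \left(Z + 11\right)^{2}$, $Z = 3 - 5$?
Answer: $- \frac{111057}{646142} \approx -0.17188$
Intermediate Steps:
$Z = -2$
$F = 81$ ($F = \left(-2 + 11\right)^{2} = 9^{2} = 81$)
$W{\left(y,v \right)} = -310 + 716 y$
$\frac{111057}{W{\left(-902,F \right)}} = \frac{111057}{-310 + 716 \left(-902\right)} = \frac{111057}{-310 - 645832} = \frac{111057}{-646142} = 111057 \left(- \frac{1}{646142}\right) = - \frac{111057}{646142}$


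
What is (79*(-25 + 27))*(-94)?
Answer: -14852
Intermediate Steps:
(79*(-25 + 27))*(-94) = (79*2)*(-94) = 158*(-94) = -14852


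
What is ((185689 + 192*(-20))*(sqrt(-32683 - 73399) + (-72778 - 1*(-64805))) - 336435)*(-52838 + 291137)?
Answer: -345585621191088 + 43334434851*I*sqrt(106082) ≈ -3.4559e+14 + 1.4114e+13*I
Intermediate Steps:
((185689 + 192*(-20))*(sqrt(-32683 - 73399) + (-72778 - 1*(-64805))) - 336435)*(-52838 + 291137) = ((185689 - 3840)*(sqrt(-106082) + (-72778 + 64805)) - 336435)*238299 = (181849*(I*sqrt(106082) - 7973) - 336435)*238299 = (181849*(-7973 + I*sqrt(106082)) - 336435)*238299 = ((-1449882077 + 181849*I*sqrt(106082)) - 336435)*238299 = (-1450218512 + 181849*I*sqrt(106082))*238299 = -345585621191088 + 43334434851*I*sqrt(106082)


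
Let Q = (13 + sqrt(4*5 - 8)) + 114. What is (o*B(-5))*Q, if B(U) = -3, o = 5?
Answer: -1905 - 30*sqrt(3) ≈ -1957.0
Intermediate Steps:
Q = 127 + 2*sqrt(3) (Q = (13 + sqrt(20 - 8)) + 114 = (13 + sqrt(12)) + 114 = (13 + 2*sqrt(3)) + 114 = 127 + 2*sqrt(3) ≈ 130.46)
(o*B(-5))*Q = (5*(-3))*(127 + 2*sqrt(3)) = -15*(127 + 2*sqrt(3)) = -1905 - 30*sqrt(3)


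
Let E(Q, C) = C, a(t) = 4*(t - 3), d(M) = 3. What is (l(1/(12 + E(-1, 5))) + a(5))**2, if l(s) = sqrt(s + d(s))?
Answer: 1140/17 + 32*sqrt(221)/17 ≈ 95.042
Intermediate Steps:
a(t) = -12 + 4*t (a(t) = 4*(-3 + t) = -12 + 4*t)
l(s) = sqrt(3 + s) (l(s) = sqrt(s + 3) = sqrt(3 + s))
(l(1/(12 + E(-1, 5))) + a(5))**2 = (sqrt(3 + 1/(12 + 5)) + (-12 + 4*5))**2 = (sqrt(3 + 1/17) + (-12 + 20))**2 = (sqrt(3 + 1/17) + 8)**2 = (sqrt(52/17) + 8)**2 = (2*sqrt(221)/17 + 8)**2 = (8 + 2*sqrt(221)/17)**2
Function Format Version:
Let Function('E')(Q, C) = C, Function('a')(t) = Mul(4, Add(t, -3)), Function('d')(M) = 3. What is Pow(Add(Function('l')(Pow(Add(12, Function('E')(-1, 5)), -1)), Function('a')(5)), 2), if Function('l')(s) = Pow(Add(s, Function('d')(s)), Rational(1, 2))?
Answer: Add(Rational(1140, 17), Mul(Rational(32, 17), Pow(221, Rational(1, 2)))) ≈ 95.042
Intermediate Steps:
Function('a')(t) = Add(-12, Mul(4, t)) (Function('a')(t) = Mul(4, Add(-3, t)) = Add(-12, Mul(4, t)))
Function('l')(s) = Pow(Add(3, s), Rational(1, 2)) (Function('l')(s) = Pow(Add(s, 3), Rational(1, 2)) = Pow(Add(3, s), Rational(1, 2)))
Pow(Add(Function('l')(Pow(Add(12, Function('E')(-1, 5)), -1)), Function('a')(5)), 2) = Pow(Add(Pow(Add(3, Pow(Add(12, 5), -1)), Rational(1, 2)), Add(-12, Mul(4, 5))), 2) = Pow(Add(Pow(Add(3, Pow(17, -1)), Rational(1, 2)), Add(-12, 20)), 2) = Pow(Add(Pow(Add(3, Rational(1, 17)), Rational(1, 2)), 8), 2) = Pow(Add(Pow(Rational(52, 17), Rational(1, 2)), 8), 2) = Pow(Add(Mul(Rational(2, 17), Pow(221, Rational(1, 2))), 8), 2) = Pow(Add(8, Mul(Rational(2, 17), Pow(221, Rational(1, 2)))), 2)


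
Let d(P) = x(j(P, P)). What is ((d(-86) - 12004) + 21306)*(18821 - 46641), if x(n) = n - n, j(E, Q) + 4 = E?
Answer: -258781640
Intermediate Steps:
j(E, Q) = -4 + E
x(n) = 0
d(P) = 0
((d(-86) - 12004) + 21306)*(18821 - 46641) = ((0 - 12004) + 21306)*(18821 - 46641) = (-12004 + 21306)*(-27820) = 9302*(-27820) = -258781640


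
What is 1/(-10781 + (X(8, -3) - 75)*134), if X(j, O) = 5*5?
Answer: -1/17481 ≈ -5.7205e-5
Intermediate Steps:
X(j, O) = 25
1/(-10781 + (X(8, -3) - 75)*134) = 1/(-10781 + (25 - 75)*134) = 1/(-10781 - 50*134) = 1/(-10781 - 6700) = 1/(-17481) = -1/17481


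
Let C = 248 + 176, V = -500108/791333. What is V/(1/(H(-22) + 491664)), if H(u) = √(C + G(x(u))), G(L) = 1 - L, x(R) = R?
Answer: -245885099712/791333 - 500108*√447/791333 ≈ -3.1074e+5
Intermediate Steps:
V = -500108/791333 (V = -500108*1/791333 = -500108/791333 ≈ -0.63198)
C = 424
H(u) = √(425 - u) (H(u) = √(424 + (1 - u)) = √(425 - u))
V/(1/(H(-22) + 491664)) = -(245885099712/791333 + 500108*√(425 - 1*(-22))/791333) = -(245885099712/791333 + 500108*√(425 + 22)/791333) = -(245885099712/791333 + 500108*√447/791333) = -500108*(491664 + √447)/791333 = -245885099712/791333 - 500108*√447/791333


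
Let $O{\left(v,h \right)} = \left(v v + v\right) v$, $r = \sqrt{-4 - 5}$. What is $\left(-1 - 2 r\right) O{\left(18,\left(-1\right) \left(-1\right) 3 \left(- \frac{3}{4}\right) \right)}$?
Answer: $-6156 - 36936 i \approx -6156.0 - 36936.0 i$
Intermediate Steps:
$r = 3 i$ ($r = \sqrt{-9} = 3 i \approx 3.0 i$)
$O{\left(v,h \right)} = v \left(v + v^{2}\right)$ ($O{\left(v,h \right)} = \left(v^{2} + v\right) v = \left(v + v^{2}\right) v = v \left(v + v^{2}\right)$)
$\left(-1 - 2 r\right) O{\left(18,\left(-1\right) \left(-1\right) 3 \left(- \frac{3}{4}\right) \right)} = \left(-1 - 2 \cdot 3 i\right) 18^{2} \left(1 + 18\right) = \left(-1 - 6 i\right) 324 \cdot 19 = \left(-1 - 6 i\right) 6156 = -6156 - 36936 i$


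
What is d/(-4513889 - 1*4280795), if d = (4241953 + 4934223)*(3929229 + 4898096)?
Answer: -20250271952300/2198671 ≈ -9.2102e+6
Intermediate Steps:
d = 81001087809200 (d = 9176176*8827325 = 81001087809200)
d/(-4513889 - 1*4280795) = 81001087809200/(-4513889 - 1*4280795) = 81001087809200/(-4513889 - 4280795) = 81001087809200/(-8794684) = 81001087809200*(-1/8794684) = -20250271952300/2198671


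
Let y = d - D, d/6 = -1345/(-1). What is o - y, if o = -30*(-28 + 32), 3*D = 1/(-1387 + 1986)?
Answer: -14717429/1797 ≈ -8190.0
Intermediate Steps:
D = 1/1797 (D = 1/(3*(-1387 + 1986)) = (1/3)/599 = (1/3)*(1/599) = 1/1797 ≈ 0.00055648)
o = -120 (o = -30*4 = -120)
d = 8070 (d = 6*(-1345/(-1)) = 6*(-1345*(-1)) = 6*1345 = 8070)
y = 14501789/1797 (y = 8070 - 1*1/1797 = 8070 - 1/1797 = 14501789/1797 ≈ 8070.0)
o - y = -120 - 1*14501789/1797 = -120 - 14501789/1797 = -14717429/1797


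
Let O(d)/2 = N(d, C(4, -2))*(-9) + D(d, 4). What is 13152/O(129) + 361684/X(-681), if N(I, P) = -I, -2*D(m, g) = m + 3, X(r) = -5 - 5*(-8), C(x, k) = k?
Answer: 26418276/2555 ≈ 10340.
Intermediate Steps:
X(r) = 35 (X(r) = -5 + 40 = 35)
D(m, g) = -3/2 - m/2 (D(m, g) = -(m + 3)/2 = -(3 + m)/2 = -3/2 - m/2)
O(d) = -3 + 17*d (O(d) = 2*(-d*(-9) + (-3/2 - d/2)) = 2*(9*d + (-3/2 - d/2)) = 2*(-3/2 + 17*d/2) = -3 + 17*d)
13152/O(129) + 361684/X(-681) = 13152/(-3 + 17*129) + 361684/35 = 13152/(-3 + 2193) + 361684*(1/35) = 13152/2190 + 361684/35 = 13152*(1/2190) + 361684/35 = 2192/365 + 361684/35 = 26418276/2555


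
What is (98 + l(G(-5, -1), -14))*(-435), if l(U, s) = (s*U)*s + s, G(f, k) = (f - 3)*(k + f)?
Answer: -4129020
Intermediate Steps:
G(f, k) = (-3 + f)*(f + k)
l(U, s) = s + U*s² (l(U, s) = (U*s)*s + s = U*s² + s = s + U*s²)
(98 + l(G(-5, -1), -14))*(-435) = (98 - 14*(1 + ((-5)² - 3*(-5) - 3*(-1) - 5*(-1))*(-14)))*(-435) = (98 - 14*(1 + (25 + 15 + 3 + 5)*(-14)))*(-435) = (98 - 14*(1 + 48*(-14)))*(-435) = (98 - 14*(1 - 672))*(-435) = (98 - 14*(-671))*(-435) = (98 + 9394)*(-435) = 9492*(-435) = -4129020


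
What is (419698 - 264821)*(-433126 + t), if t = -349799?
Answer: -121257075225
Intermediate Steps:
(419698 - 264821)*(-433126 + t) = (419698 - 264821)*(-433126 - 349799) = 154877*(-782925) = -121257075225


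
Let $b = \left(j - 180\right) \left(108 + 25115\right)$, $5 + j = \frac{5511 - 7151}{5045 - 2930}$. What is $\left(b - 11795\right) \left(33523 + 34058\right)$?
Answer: $- \frac{14921045999646}{47} \approx -3.1747 \cdot 10^{11}$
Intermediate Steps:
$j = - \frac{2443}{423}$ ($j = -5 + \frac{5511 - 7151}{5045 - 2930} = -5 - \frac{1640}{2115} = -5 - \frac{328}{423} = - \frac{2443}{423} \approx -5.7754$)
$b = - \frac{1982099009}{423}$ ($b = \left(- \frac{2443}{423} - 180\right) \left(108 + 25115\right) = \left(- \frac{78583}{423}\right) 25223 = - \frac{1982099009}{423} \approx -4.6858 \cdot 10^{6}$)
$\left(b - 11795\right) \left(33523 + 34058\right) = \left(- \frac{1982099009}{423} - 11795\right) \left(33523 + 34058\right) = \left(- \frac{1987088294}{423}\right) 67581 = - \frac{14921045999646}{47}$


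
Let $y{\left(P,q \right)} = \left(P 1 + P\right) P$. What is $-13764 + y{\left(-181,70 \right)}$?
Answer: $51758$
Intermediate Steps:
$y{\left(P,q \right)} = 2 P^{2}$ ($y{\left(P,q \right)} = \left(P + P\right) P = 2 P P = 2 P^{2}$)
$-13764 + y{\left(-181,70 \right)} = -13764 + 2 \left(-181\right)^{2} = -13764 + 2 \cdot 32761 = -13764 + 65522 = 51758$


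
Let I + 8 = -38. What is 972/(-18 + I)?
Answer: -243/16 ≈ -15.188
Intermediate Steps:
I = -46 (I = -8 - 38 = -46)
972/(-18 + I) = 972/(-18 - 46) = 972/(-64) = 972*(-1/64) = -243/16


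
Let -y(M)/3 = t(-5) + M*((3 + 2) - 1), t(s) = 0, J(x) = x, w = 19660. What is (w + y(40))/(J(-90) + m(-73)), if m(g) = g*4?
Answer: -9590/191 ≈ -50.209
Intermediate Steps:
m(g) = 4*g
y(M) = -12*M (y(M) = -3*(0 + M*((3 + 2) - 1)) = -3*(0 + M*(5 - 1)) = -3*(0 + M*4) = -3*(0 + 4*M) = -12*M)
(w + y(40))/(J(-90) + m(-73)) = (19660 - 12*40)/(-90 + 4*(-73)) = (19660 - 480)/(-90 - 292) = 19180/(-382) = 19180*(-1/382) = -9590/191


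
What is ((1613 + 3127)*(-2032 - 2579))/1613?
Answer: -21856140/1613 ≈ -13550.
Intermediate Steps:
((1613 + 3127)*(-2032 - 2579))/1613 = (4740*(-4611))*(1/1613) = -21856140*1/1613 = -21856140/1613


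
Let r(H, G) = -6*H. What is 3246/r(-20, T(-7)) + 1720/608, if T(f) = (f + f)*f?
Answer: 5677/190 ≈ 29.879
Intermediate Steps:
T(f) = 2*f² (T(f) = (2*f)*f = 2*f²)
3246/r(-20, T(-7)) + 1720/608 = 3246/((-6*(-20))) + 1720/608 = 3246/120 + 1720*(1/608) = 3246*(1/120) + 215/76 = 541/20 + 215/76 = 5677/190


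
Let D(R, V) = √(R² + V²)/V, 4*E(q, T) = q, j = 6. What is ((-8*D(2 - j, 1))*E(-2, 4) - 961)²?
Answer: 923793 - 7688*√17 ≈ 8.9210e+5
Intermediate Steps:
E(q, T) = q/4
D(R, V) = √(R² + V²)/V
((-8*D(2 - j, 1))*E(-2, 4) - 961)² = ((-8*√((2 - 1*6)² + 1²)/1)*((¼)*(-2)) - 961)² = (-8*√((2 - 6)² + 1)*(-½) - 961)² = (-8*√((-4)² + 1)*(-½) - 961)² = (-8*√(16 + 1)*(-½) - 961)² = (-8*√17*(-½) - 961)² = (4*√17 - 961)² = (-961 + 4*√17)²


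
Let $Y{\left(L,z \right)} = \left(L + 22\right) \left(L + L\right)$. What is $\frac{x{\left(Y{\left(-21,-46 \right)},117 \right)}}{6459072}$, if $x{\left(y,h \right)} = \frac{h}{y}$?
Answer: $- \frac{13}{30142336} \approx -4.3129 \cdot 10^{-7}$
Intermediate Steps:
$Y{\left(L,z \right)} = 2 L \left(22 + L\right)$ ($Y{\left(L,z \right)} = \left(22 + L\right) 2 L = 2 L \left(22 + L\right)$)
$\frac{x{\left(Y{\left(-21,-46 \right)},117 \right)}}{6459072} = \frac{117 \frac{1}{2 \left(-21\right) \left(22 - 21\right)}}{6459072} = \frac{117}{2 \left(-21\right) 1} \cdot \frac{1}{6459072} = \frac{117}{-42} \cdot \frac{1}{6459072} = 117 \left(- \frac{1}{42}\right) \frac{1}{6459072} = \left(- \frac{39}{14}\right) \frac{1}{6459072} = - \frac{13}{30142336}$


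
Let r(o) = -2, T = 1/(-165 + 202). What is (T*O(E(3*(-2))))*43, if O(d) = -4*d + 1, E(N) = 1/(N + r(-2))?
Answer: 129/74 ≈ 1.7432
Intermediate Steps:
T = 1/37 ≈ 0.027027
E(N) = 1/(-2 + N) (E(N) = 1/(N - 2) = 1/(-2 + N))
O(d) = 1 - 4*d
(T*O(E(3*(-2))))*43 = ((1 - 4/(-2 + 3*(-2)))/37)*43 = ((1 - 4/(-2 - 6))/37)*43 = ((1 - 4/(-8))/37)*43 = ((1 - 4*(-⅛))/37)*43 = ((1 + ½)/37)*43 = ((1/37)*(3/2))*43 = (3/74)*43 = 129/74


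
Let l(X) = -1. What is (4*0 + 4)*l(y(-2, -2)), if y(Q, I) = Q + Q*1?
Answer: -4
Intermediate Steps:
y(Q, I) = 2*Q (y(Q, I) = Q + Q = 2*Q)
(4*0 + 4)*l(y(-2, -2)) = (4*0 + 4)*(-1) = (0 + 4)*(-1) = 4*(-1) = -4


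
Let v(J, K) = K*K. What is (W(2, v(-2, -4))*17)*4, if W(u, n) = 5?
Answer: 340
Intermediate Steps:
v(J, K) = K**2
(W(2, v(-2, -4))*17)*4 = (5*17)*4 = 85*4 = 340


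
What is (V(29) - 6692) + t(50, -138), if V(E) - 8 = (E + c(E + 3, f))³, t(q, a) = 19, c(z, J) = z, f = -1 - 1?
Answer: 220316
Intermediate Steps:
f = -2
V(E) = 8 + (3 + 2*E)³ (V(E) = 8 + (E + (E + 3))³ = 8 + (E + (3 + E))³ = 8 + (3 + 2*E)³)
(V(29) - 6692) + t(50, -138) = ((8 + (3 + 2*29)³) - 6692) + 19 = ((8 + (3 + 58)³) - 6692) + 19 = ((8 + 61³) - 6692) + 19 = ((8 + 226981) - 6692) + 19 = (226989 - 6692) + 19 = 220297 + 19 = 220316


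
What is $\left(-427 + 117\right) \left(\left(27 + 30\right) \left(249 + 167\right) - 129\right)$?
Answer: $-7310730$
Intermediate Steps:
$\left(-427 + 117\right) \left(\left(27 + 30\right) \left(249 + 167\right) - 129\right) = - 310 \left(57 \cdot 416 - 129\right) = - 310 \left(23712 - 129\right) = \left(-310\right) 23583 = -7310730$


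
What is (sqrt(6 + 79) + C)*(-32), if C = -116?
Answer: 3712 - 32*sqrt(85) ≈ 3417.0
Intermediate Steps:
(sqrt(6 + 79) + C)*(-32) = (sqrt(6 + 79) - 116)*(-32) = (sqrt(85) - 116)*(-32) = (-116 + sqrt(85))*(-32) = 3712 - 32*sqrt(85)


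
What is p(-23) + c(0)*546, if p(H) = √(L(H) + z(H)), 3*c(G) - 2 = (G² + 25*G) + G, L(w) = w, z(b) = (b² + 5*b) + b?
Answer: 364 + 4*√23 ≈ 383.18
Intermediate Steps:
z(b) = b² + 6*b
c(G) = ⅔ + G²/3 + 26*G/3 (c(G) = ⅔ + ((G² + 25*G) + G)/3 = ⅔ + (G² + 26*G)/3 = ⅔ + (G²/3 + 26*G/3) = ⅔ + G²/3 + 26*G/3)
p(H) = √(H + H*(6 + H))
p(-23) + c(0)*546 = √(-23*(7 - 23)) + (⅔ + (⅓)*0² + (26/3)*0)*546 = √(-23*(-16)) + (⅔ + (⅓)*0 + 0)*546 = √368 + (⅔ + 0 + 0)*546 = 4*√23 + (⅔)*546 = 4*√23 + 364 = 364 + 4*√23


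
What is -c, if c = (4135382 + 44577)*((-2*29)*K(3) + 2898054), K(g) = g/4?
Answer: -24227130143139/2 ≈ -1.2114e+13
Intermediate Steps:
K(g) = g/4 (K(g) = g*(1/4) = g/4)
c = 24227130143139/2 (c = (4135382 + 44577)*((-2*29)*((1/4)*3) + 2898054) = 4179959*(-58*3/4 + 2898054) = 4179959*(-87/2 + 2898054) = 4179959*(5796021/2) = 24227130143139/2 ≈ 1.2114e+13)
-c = -1*24227130143139/2 = -24227130143139/2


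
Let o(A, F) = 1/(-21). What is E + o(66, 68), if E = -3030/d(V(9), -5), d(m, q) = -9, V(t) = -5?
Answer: 7069/21 ≈ 336.62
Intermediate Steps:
o(A, F) = -1/21
E = 1010/3 (E = -3030/(-9) = -3030*(-⅑) = 1010/3 ≈ 336.67)
E + o(66, 68) = 1010/3 - 1/21 = 7069/21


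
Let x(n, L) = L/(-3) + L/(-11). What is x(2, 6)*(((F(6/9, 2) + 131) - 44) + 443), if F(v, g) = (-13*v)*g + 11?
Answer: -43988/33 ≈ -1333.0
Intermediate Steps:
F(v, g) = 11 - 13*g*v (F(v, g) = -13*g*v + 11 = 11 - 13*g*v)
x(n, L) = -14*L/33 (x(n, L) = L*(-⅓) + L*(-1/11) = -L/3 - L/11 = -14*L/33)
x(2, 6)*(((F(6/9, 2) + 131) - 44) + 443) = (-14/33*6)*((((11 - 13*2*6/9) + 131) - 44) + 443) = -28*((((11 - 13*2*6*(⅑)) + 131) - 44) + 443)/11 = -28*((((11 - 13*2*⅔) + 131) - 44) + 443)/11 = -28*((((11 - 52/3) + 131) - 44) + 443)/11 = -28*(((-19/3 + 131) - 44) + 443)/11 = -28*((374/3 - 44) + 443)/11 = -28*(242/3 + 443)/11 = -28/11*1571/3 = -43988/33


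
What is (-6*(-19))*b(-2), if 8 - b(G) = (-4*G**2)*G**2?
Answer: 8208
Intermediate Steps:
b(G) = 8 + 4*G**4 (b(G) = 8 - (-4*G**2)*G**2 = 8 - (-4)*G**4 = 8 + 4*G**4)
(-6*(-19))*b(-2) = (-6*(-19))*(8 + 4*(-2)**4) = 114*(8 + 4*16) = 114*(8 + 64) = 114*72 = 8208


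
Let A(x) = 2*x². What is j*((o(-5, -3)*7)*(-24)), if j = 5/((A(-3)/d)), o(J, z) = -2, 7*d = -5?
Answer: -200/3 ≈ -66.667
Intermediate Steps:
d = -5/7 (d = (⅐)*(-5) = -5/7 ≈ -0.71429)
j = -25/126 (j = 5/(((2*(-3)²)/(-5/7))) = 5/(((2*9)*(-7/5))) = 5/((18*(-7/5))) = 5/(-126/5) = 5*(-5/126) = -25/126 ≈ -0.19841)
j*((o(-5, -3)*7)*(-24)) = -25*(-2*7)*(-24)/126 = -(-25)*(-24)/9 = -25/126*336 = -200/3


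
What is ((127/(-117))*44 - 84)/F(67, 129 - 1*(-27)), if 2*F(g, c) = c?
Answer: -7708/4563 ≈ -1.6892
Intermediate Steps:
F(g, c) = c/2
((127/(-117))*44 - 84)/F(67, 129 - 1*(-27)) = ((127/(-117))*44 - 84)/(((129 - 1*(-27))/2)) = ((127*(-1/117))*44 - 84)/(((129 + 27)/2)) = (-127/117*44 - 84)/(((1/2)*156)) = (-5588/117 - 84)/78 = -15416/117*1/78 = -7708/4563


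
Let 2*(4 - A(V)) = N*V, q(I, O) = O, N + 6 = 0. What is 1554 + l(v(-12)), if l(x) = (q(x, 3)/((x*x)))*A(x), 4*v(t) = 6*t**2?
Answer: 6042115/3888 ≈ 1554.0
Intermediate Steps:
N = -6 (N = -6 + 0 = -6)
A(V) = 4 + 3*V (A(V) = 4 - (-3)*V = 4 + 3*V)
v(t) = 3*t**2/2 (v(t) = (6*t**2)/4 = 3*t**2/2)
l(x) = 3*(4 + 3*x)/x**2 (l(x) = (3/((x*x)))*(4 + 3*x) = (3/(x**2))*(4 + 3*x) = (3/x**2)*(4 + 3*x) = 3*(4 + 3*x)/x**2)
1554 + l(v(-12)) = 1554 + 3*(4 + 3*((3/2)*(-12)**2))/((3/2)*(-12)**2)**2 = 1554 + 3*(4 + 3*((3/2)*144))/((3/2)*144)**2 = 1554 + 3*(4 + 3*216)/216**2 = 1554 + 3*(1/46656)*(4 + 648) = 1554 + 3*(1/46656)*652 = 1554 + 163/3888 = 6042115/3888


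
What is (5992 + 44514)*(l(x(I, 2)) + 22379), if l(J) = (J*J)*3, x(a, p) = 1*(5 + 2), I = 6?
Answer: 1137698156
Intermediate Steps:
x(a, p) = 7 (x(a, p) = 1*7 = 7)
l(J) = 3*J² (l(J) = J²*3 = 3*J²)
(5992 + 44514)*(l(x(I, 2)) + 22379) = (5992 + 44514)*(3*7² + 22379) = 50506*(3*49 + 22379) = 50506*(147 + 22379) = 50506*22526 = 1137698156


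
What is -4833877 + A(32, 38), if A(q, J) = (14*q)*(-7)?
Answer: -4837013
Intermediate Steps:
A(q, J) = -98*q
-4833877 + A(32, 38) = -4833877 - 98*32 = -4833877 - 3136 = -4837013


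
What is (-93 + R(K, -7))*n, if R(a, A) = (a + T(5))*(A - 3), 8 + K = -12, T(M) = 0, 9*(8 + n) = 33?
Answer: -1391/3 ≈ -463.67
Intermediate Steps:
n = -13/3 (n = -8 + (⅑)*33 = -8 + 11/3 = -13/3 ≈ -4.3333)
K = -20 (K = -8 - 12 = -20)
R(a, A) = a*(-3 + A) (R(a, A) = (a + 0)*(A - 3) = a*(-3 + A))
(-93 + R(K, -7))*n = (-93 - 20*(-3 - 7))*(-13/3) = (-93 - 20*(-10))*(-13/3) = (-93 + 200)*(-13/3) = 107*(-13/3) = -1391/3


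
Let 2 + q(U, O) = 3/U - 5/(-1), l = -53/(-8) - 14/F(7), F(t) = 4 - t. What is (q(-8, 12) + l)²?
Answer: 27889/144 ≈ 193.67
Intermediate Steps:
l = 271/24 (l = -53/(-8) - 14/(4 - 1*7) = -53*(-⅛) - 14/(4 - 7) = 53/8 - 14/(-3) = 53/8 - 14*(-⅓) = 53/8 + 14/3 = 271/24 ≈ 11.292)
q(U, O) = 3 + 3/U (q(U, O) = -2 + (3/U - 5/(-1)) = -2 + (3/U - 5*(-1)) = -2 + (3/U + 5) = -2 + (5 + 3/U) = 3 + 3/U)
(q(-8, 12) + l)² = ((3 + 3/(-8)) + 271/24)² = ((3 + 3*(-⅛)) + 271/24)² = ((3 - 3/8) + 271/24)² = (21/8 + 271/24)² = (167/12)² = 27889/144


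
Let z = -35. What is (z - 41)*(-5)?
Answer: 380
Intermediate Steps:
(z - 41)*(-5) = (-35 - 41)*(-5) = -76*(-5) = 380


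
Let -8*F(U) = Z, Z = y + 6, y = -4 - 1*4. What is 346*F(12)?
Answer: 173/2 ≈ 86.500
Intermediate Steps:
y = -8 (y = -4 - 4 = -8)
Z = -2 (Z = -8 + 6 = -2)
F(U) = ¼ (F(U) = -⅛*(-2) = ¼)
346*F(12) = 346*(¼) = 173/2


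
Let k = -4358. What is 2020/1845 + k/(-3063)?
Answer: 948518/376749 ≈ 2.5176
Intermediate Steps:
2020/1845 + k/(-3063) = 2020/1845 - 4358/(-3063) = 2020*(1/1845) - 4358*(-1/3063) = 404/369 + 4358/3063 = 948518/376749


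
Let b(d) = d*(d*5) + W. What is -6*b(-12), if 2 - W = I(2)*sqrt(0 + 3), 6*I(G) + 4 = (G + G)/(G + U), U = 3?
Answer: -4332 - 16*sqrt(3)/5 ≈ -4337.5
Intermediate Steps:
I(G) = -2/3 + G/(3*(3 + G)) (I(G) = -2/3 + ((G + G)/(G + 3))/6 = -2/3 + ((2*G)/(3 + G))/6 = -2/3 + (2*G/(3 + G))/6 = -2/3 + G/(3*(3 + G)))
W = 2 + 8*sqrt(3)/15 (W = 2 - (-6 - 1*2)/(3*(3 + 2))*sqrt(0 + 3) = 2 - (1/3)*(-6 - 2)/5*sqrt(3) = 2 - (1/3)*(1/5)*(-8)*sqrt(3) = 2 - (-8)*sqrt(3)/15 = 2 + 8*sqrt(3)/15 ≈ 2.9238)
b(d) = 2 + 5*d**2 + 8*sqrt(3)/15 (b(d) = d*(d*5) + (2 + 8*sqrt(3)/15) = d*(5*d) + (2 + 8*sqrt(3)/15) = 5*d**2 + (2 + 8*sqrt(3)/15) = 2 + 5*d**2 + 8*sqrt(3)/15)
-6*b(-12) = -6*(2 + 5*(-12)**2 + 8*sqrt(3)/15) = -6*(2 + 5*144 + 8*sqrt(3)/15) = -6*(2 + 720 + 8*sqrt(3)/15) = -6*(722 + 8*sqrt(3)/15) = -4332 - 16*sqrt(3)/5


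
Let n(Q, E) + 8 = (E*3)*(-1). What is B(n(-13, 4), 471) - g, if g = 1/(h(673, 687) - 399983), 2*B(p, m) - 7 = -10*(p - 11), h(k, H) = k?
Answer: 31645318/199655 ≈ 158.50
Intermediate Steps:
n(Q, E) = -8 - 3*E (n(Q, E) = -8 + (E*3)*(-1) = -8 + (3*E)*(-1) = -8 - 3*E)
B(p, m) = 117/2 - 5*p (B(p, m) = 7/2 + (-10*(p - 11))/2 = 7/2 + (-10*(-11 + p))/2 = 7/2 + (110 - 10*p)/2 = 7/2 + (55 - 5*p) = 117/2 - 5*p)
g = -1/399310 (g = 1/(673 - 399983) = 1/(-399310) = -1/399310 ≈ -2.5043e-6)
B(n(-13, 4), 471) - g = (117/2 - 5*(-8 - 3*4)) - 1*(-1/399310) = (117/2 - 5*(-8 - 12)) + 1/399310 = (117/2 - 5*(-20)) + 1/399310 = (117/2 + 100) + 1/399310 = 317/2 + 1/399310 = 31645318/199655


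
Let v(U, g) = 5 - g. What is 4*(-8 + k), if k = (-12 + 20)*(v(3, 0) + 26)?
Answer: 960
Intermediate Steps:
k = 248 (k = (-12 + 20)*((5 - 1*0) + 26) = 8*((5 + 0) + 26) = 8*(5 + 26) = 8*31 = 248)
4*(-8 + k) = 4*(-8 + 248) = 4*240 = 960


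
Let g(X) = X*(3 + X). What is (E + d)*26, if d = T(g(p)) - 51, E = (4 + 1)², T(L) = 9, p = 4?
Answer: -442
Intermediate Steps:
E = 25 (E = 5² = 25)
d = -42 (d = 9 - 51 = -42)
(E + d)*26 = (25 - 42)*26 = -17*26 = -442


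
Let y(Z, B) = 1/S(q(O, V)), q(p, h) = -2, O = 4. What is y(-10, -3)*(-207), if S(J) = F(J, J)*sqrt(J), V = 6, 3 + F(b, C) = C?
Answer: -207*I*sqrt(2)/10 ≈ -29.274*I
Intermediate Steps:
F(b, C) = -3 + C
S(J) = sqrt(J)*(-3 + J) (S(J) = (-3 + J)*sqrt(J) = sqrt(J)*(-3 + J))
y(Z, B) = I*sqrt(2)/10 (y(Z, B) = 1/(sqrt(-2)*(-3 - 2)) = 1/((I*sqrt(2))*(-5)) = 1/(-5*I*sqrt(2)) = I*sqrt(2)/10)
y(-10, -3)*(-207) = (I*sqrt(2)/10)*(-207) = -207*I*sqrt(2)/10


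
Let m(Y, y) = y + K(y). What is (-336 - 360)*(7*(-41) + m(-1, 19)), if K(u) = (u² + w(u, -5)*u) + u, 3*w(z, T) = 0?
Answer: -77952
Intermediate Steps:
w(z, T) = 0 (w(z, T) = (⅓)*0 = 0)
K(u) = u + u² (K(u) = (u² + 0*u) + u = (u² + 0) + u = u² + u = u + u²)
m(Y, y) = y + y*(1 + y)
(-336 - 360)*(7*(-41) + m(-1, 19)) = (-336 - 360)*(7*(-41) + 19*(2 + 19)) = -696*(-287 + 19*21) = -696*(-287 + 399) = -696*112 = -77952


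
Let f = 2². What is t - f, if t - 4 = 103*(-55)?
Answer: -5665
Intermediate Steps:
t = -5661 (t = 4 + 103*(-55) = 4 - 5665 = -5661)
f = 4
t - f = -5661 - 1*4 = -5661 - 4 = -5665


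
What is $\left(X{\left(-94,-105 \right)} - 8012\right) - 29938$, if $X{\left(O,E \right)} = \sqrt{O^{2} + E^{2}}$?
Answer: $-37950 + \sqrt{19861} \approx -37809.0$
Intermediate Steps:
$X{\left(O,E \right)} = \sqrt{E^{2} + O^{2}}$
$\left(X{\left(-94,-105 \right)} - 8012\right) - 29938 = \left(\sqrt{\left(-105\right)^{2} + \left(-94\right)^{2}} - 8012\right) - 29938 = \left(\sqrt{11025 + 8836} - 8012\right) - 29938 = \left(\sqrt{19861} - 8012\right) - 29938 = \left(-8012 + \sqrt{19861}\right) - 29938 = -37950 + \sqrt{19861}$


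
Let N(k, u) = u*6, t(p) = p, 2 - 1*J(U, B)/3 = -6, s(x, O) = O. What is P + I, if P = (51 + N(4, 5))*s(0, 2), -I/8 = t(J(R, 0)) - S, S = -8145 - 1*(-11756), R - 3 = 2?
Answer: 28858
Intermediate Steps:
R = 5 (R = 3 + 2 = 5)
J(U, B) = 24 (J(U, B) = 6 - 3*(-6) = 6 + 18 = 24)
S = 3611 (S = -8145 + 11756 = 3611)
N(k, u) = 6*u
I = 28696 (I = -8*(24 - 1*3611) = -8*(24 - 3611) = -8*(-3587) = 28696)
P = 162 (P = (51 + 6*5)*2 = (51 + 30)*2 = 81*2 = 162)
P + I = 162 + 28696 = 28858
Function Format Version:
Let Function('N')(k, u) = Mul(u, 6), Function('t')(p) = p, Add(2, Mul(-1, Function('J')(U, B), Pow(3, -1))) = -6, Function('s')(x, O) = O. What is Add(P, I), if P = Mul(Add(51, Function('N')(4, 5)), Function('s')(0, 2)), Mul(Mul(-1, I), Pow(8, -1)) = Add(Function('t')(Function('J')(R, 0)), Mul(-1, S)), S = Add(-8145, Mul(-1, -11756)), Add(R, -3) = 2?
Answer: 28858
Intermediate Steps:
R = 5 (R = Add(3, 2) = 5)
Function('J')(U, B) = 24 (Function('J')(U, B) = Add(6, Mul(-3, -6)) = Add(6, 18) = 24)
S = 3611 (S = Add(-8145, 11756) = 3611)
Function('N')(k, u) = Mul(6, u)
I = 28696 (I = Mul(-8, Add(24, Mul(-1, 3611))) = Mul(-8, Add(24, -3611)) = Mul(-8, -3587) = 28696)
P = 162 (P = Mul(Add(51, Mul(6, 5)), 2) = Mul(Add(51, 30), 2) = Mul(81, 2) = 162)
Add(P, I) = Add(162, 28696) = 28858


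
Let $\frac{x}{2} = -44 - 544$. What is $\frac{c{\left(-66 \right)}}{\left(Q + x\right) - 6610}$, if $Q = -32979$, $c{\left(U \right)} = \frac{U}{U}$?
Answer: $- \frac{1}{40765} \approx -2.4531 \cdot 10^{-5}$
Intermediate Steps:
$c{\left(U \right)} = 1$
$x = -1176$ ($x = 2 \left(-44 - 544\right) = 2 \left(-588\right) = -1176$)
$\frac{c{\left(-66 \right)}}{\left(Q + x\right) - 6610} = 1 \frac{1}{\left(-32979 - 1176\right) - 6610} = 1 \frac{1}{-34155 - 6610} = 1 \frac{1}{-40765} = 1 \left(- \frac{1}{40765}\right) = - \frac{1}{40765}$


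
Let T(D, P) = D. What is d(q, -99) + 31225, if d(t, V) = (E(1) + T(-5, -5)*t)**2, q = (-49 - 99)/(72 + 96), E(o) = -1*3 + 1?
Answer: 55091101/1764 ≈ 31231.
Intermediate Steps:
E(o) = -2 (E(o) = -3 + 1 = -2)
q = -37/42 (q = -148/168 = -148*1/168 = -37/42 ≈ -0.88095)
d(t, V) = (-2 - 5*t)**2
d(q, -99) + 31225 = (2 + 5*(-37/42))**2 + 31225 = (2 - 185/42)**2 + 31225 = (-101/42)**2 + 31225 = 10201/1764 + 31225 = 55091101/1764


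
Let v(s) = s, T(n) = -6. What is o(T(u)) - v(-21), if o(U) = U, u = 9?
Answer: 15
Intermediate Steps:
o(T(u)) - v(-21) = -6 - 1*(-21) = -6 + 21 = 15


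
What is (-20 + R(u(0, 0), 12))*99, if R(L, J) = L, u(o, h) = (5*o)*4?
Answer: -1980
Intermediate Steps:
u(o, h) = 20*o
(-20 + R(u(0, 0), 12))*99 = (-20 + 20*0)*99 = (-20 + 0)*99 = -20*99 = -1980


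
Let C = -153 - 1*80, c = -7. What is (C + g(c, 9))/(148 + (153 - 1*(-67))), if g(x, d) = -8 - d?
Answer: -125/184 ≈ -0.67935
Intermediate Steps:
C = -233 (C = -153 - 80 = -233)
(C + g(c, 9))/(148 + (153 - 1*(-67))) = (-233 + (-8 - 1*9))/(148 + (153 - 1*(-67))) = (-233 + (-8 - 9))/(148 + (153 + 67)) = (-233 - 17)/(148 + 220) = -250/368 = -250*1/368 = -125/184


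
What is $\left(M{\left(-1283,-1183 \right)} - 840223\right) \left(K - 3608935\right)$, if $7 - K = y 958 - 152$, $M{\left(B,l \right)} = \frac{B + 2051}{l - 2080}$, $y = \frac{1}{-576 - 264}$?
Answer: $\frac{4155476589987596897}{1370460} \approx 3.0322 \cdot 10^{12}$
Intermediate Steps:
$y = - \frac{1}{840}$ ($y = \frac{1}{-840} = - \frac{1}{840} \approx -0.0011905$)
$M{\left(B,l \right)} = \frac{2051 + B}{-2080 + l}$
$K = \frac{67259}{420}$ ($K = 7 - \left(\left(- \frac{1}{840}\right) 958 - 152\right) = 7 - \left(- \frac{479}{420} - 152\right) = 7 - - \frac{64319}{420} = 7 + \frac{64319}{420} = \frac{67259}{420} \approx 160.14$)
$\left(M{\left(-1283,-1183 \right)} - 840223\right) \left(K - 3608935\right) = \left(\frac{2051 - 1283}{-2080 - 1183} - 840223\right) \left(\frac{67259}{420} - 3608935\right) = \left(\frac{1}{-3263} \cdot 768 - 840223\right) \left(- \frac{1515685441}{420}\right) = \left(\left(- \frac{1}{3263}\right) 768 - 840223\right) \left(- \frac{1515685441}{420}\right) = \left(- \frac{768}{3263} - 840223\right) \left(- \frac{1515685441}{420}\right) = \left(- \frac{2741648417}{3263}\right) \left(- \frac{1515685441}{420}\right) = \frac{4155476589987596897}{1370460}$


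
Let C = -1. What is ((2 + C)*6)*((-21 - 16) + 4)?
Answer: -198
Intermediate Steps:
((2 + C)*6)*((-21 - 16) + 4) = ((2 - 1)*6)*((-21 - 16) + 4) = (1*6)*(-37 + 4) = 6*(-33) = -198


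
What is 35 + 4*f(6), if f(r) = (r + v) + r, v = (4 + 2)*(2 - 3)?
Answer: 59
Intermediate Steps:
v = -6 (v = 6*(-1) = -6)
f(r) = -6 + 2*r (f(r) = (r - 6) + r = (-6 + r) + r = -6 + 2*r)
35 + 4*f(6) = 35 + 4*(-6 + 2*6) = 35 + 4*(-6 + 12) = 35 + 4*6 = 35 + 24 = 59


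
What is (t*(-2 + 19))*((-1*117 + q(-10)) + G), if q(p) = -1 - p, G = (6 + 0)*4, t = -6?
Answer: 8568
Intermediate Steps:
G = 24 (G = 6*4 = 24)
(t*(-2 + 19))*((-1*117 + q(-10)) + G) = (-6*(-2 + 19))*((-1*117 + (-1 - 1*(-10))) + 24) = (-6*17)*((-117 + (-1 + 10)) + 24) = -102*((-117 + 9) + 24) = -102*(-108 + 24) = -102*(-84) = 8568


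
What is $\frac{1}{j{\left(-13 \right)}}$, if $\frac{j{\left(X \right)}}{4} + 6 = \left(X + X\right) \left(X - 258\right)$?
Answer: $\frac{1}{28160} \approx 3.5511 \cdot 10^{-5}$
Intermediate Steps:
$j{\left(X \right)} = -24 + 8 X \left(-258 + X\right)$ ($j{\left(X \right)} = -24 + 4 \left(X + X\right) \left(X - 258\right) = -24 + 4 \cdot 2 X \left(-258 + X\right) = -24 + 8 X \left(-258 + X\right)$)
$\frac{1}{j{\left(-13 \right)}} = \frac{1}{-24 - -26832 + 8 \left(-13\right)^{2}} = \frac{1}{-24 + 26832 + 8 \cdot 169} = \frac{1}{-24 + 26832 + 1352} = \frac{1}{28160}$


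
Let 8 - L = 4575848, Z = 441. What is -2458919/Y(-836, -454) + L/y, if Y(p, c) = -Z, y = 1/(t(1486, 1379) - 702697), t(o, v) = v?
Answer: 1415221462548839/441 ≈ 3.2091e+12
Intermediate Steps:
L = -4575840 (L = 8 - 1*4575848 = 8 - 4575848 = -4575840)
y = -1/701318 (y = 1/(1379 - 702697) = 1/(-701318) = -1/701318 ≈ -1.4259e-6)
Y(p, c) = -441 (Y(p, c) = -1*441 = -441)
-2458919/Y(-836, -454) + L/y = -2458919/(-441) - 4575840/(-1/701318) = -2458919*(-1/441) - 4575840*(-701318) = 2458919/441 + 3209118957120 = 1415221462548839/441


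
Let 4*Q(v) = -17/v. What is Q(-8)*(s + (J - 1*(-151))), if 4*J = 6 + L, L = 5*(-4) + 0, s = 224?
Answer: 12631/64 ≈ 197.36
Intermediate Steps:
Q(v) = -17/(4*v) (Q(v) = (-17/v)/4 = -17/(4*v))
L = -20 (L = -20 + 0 = -20)
J = -7/2 (J = (6 - 20)/4 = (¼)*(-14) = -7/2 ≈ -3.5000)
Q(-8)*(s + (J - 1*(-151))) = (-17/4/(-8))*(224 + (-7/2 - 1*(-151))) = (-17/4*(-⅛))*(224 + (-7/2 + 151)) = 17*(224 + 295/2)/32 = (17/32)*(743/2) = 12631/64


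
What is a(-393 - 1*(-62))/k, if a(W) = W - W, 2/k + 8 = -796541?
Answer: 0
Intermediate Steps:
k = -2/796549 (k = 2/(-8 - 796541) = 2/(-796549) = 2*(-1/796549) = -2/796549 ≈ -2.5108e-6)
a(W) = 0
a(-393 - 1*(-62))/k = 0/(-2/796549) = 0*(-796549/2) = 0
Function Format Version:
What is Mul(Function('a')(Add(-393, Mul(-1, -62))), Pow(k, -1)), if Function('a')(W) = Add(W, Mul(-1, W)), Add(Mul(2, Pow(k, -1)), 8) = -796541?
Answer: 0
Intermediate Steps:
k = Rational(-2, 796549) (k = Mul(2, Pow(Add(-8, -796541), -1)) = Mul(2, Pow(-796549, -1)) = Mul(2, Rational(-1, 796549)) = Rational(-2, 796549) ≈ -2.5108e-6)
Function('a')(W) = 0
Mul(Function('a')(Add(-393, Mul(-1, -62))), Pow(k, -1)) = Mul(0, Pow(Rational(-2, 796549), -1)) = Mul(0, Rational(-796549, 2)) = 0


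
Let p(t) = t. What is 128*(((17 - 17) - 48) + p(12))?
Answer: -4608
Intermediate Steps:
128*(((17 - 17) - 48) + p(12)) = 128*(((17 - 17) - 48) + 12) = 128*((0 - 48) + 12) = 128*(-48 + 12) = 128*(-36) = -4608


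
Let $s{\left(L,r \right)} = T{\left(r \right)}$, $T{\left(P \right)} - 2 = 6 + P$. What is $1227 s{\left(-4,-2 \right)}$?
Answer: $7362$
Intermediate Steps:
$T{\left(P \right)} = 8 + P$ ($T{\left(P \right)} = 2 + \left(6 + P\right) = 8 + P$)
$s{\left(L,r \right)} = 8 + r$
$1227 s{\left(-4,-2 \right)} = 1227 \left(8 - 2\right) = 1227 \cdot 6 = 7362$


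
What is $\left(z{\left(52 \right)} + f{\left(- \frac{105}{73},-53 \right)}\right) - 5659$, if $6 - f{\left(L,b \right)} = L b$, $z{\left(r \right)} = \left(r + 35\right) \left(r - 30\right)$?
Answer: $- \frac{278512}{73} \approx -3815.2$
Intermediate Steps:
$z{\left(r \right)} = \left(-30 + r\right) \left(35 + r\right)$ ($z{\left(r \right)} = \left(35 + r\right) \left(-30 + r\right) = \left(-30 + r\right) \left(35 + r\right)$)
$f{\left(L,b \right)} = 6 - L b$
$\left(z{\left(52 \right)} + f{\left(- \frac{105}{73},-53 \right)}\right) - 5659 = \left(\left(-1050 + 52^{2} + 5 \cdot 52\right) + \left(6 - - \frac{105}{73} \left(-53\right)\right)\right) - 5659 = \left(\left(-1050 + 2704 + 260\right) + \left(6 - \left(-105\right) \frac{1}{73} \left(-53\right)\right)\right) - 5659 = \left(1914 + \left(6 - \left(- \frac{105}{73}\right) \left(-53\right)\right)\right) - 5659 = \left(1914 + \left(6 - \frac{5565}{73}\right)\right) - 5659 = \left(1914 - \frac{5127}{73}\right) - 5659 = \frac{134595}{73} - 5659 = - \frac{278512}{73}$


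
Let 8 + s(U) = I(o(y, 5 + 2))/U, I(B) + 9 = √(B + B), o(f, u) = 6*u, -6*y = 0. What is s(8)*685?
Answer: -50005/8 + 685*√21/4 ≈ -5465.9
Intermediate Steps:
y = 0 (y = -⅙*0 = 0)
I(B) = -9 + √2*√B (I(B) = -9 + √(B + B) = -9 + √(2*B) = -9 + √2*√B)
s(U) = -8 + (-9 + 2*√21)/U (s(U) = -8 + (-9 + √2*√(6*(5 + 2)))/U = -8 + (-9 + √2*√(6*7))/U = -8 + (-9 + √2*√42)/U = -8 + (-9 + 2*√21)/U)
s(8)*685 = ((-9 - 8*8 + 2*√21)/8)*685 = ((-9 - 64 + 2*√21)/8)*685 = ((-73 + 2*√21)/8)*685 = (-73/8 + √21/4)*685 = -50005/8 + 685*√21/4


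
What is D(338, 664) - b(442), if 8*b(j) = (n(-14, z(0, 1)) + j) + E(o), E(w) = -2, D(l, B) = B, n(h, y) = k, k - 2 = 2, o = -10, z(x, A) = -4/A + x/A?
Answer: 1217/2 ≈ 608.50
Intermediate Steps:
k = 4 (k = 2 + 2 = 4)
n(h, y) = 4
b(j) = ¼ + j/8 (b(j) = ((4 + j) - 2)/8 = (2 + j)/8 = ¼ + j/8)
D(338, 664) - b(442) = 664 - (¼ + (⅛)*442) = 664 - (¼ + 221/4) = 664 - 1*111/2 = 664 - 111/2 = 1217/2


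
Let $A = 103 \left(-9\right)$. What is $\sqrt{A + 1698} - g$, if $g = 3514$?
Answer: $-3514 + \sqrt{771} \approx -3486.2$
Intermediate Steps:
$A = -927$
$\sqrt{A + 1698} - g = \sqrt{-927 + 1698} - 3514 = \sqrt{771} - 3514 = -3514 + \sqrt{771}$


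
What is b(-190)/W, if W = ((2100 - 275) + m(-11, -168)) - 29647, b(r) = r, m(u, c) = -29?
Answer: 190/27851 ≈ 0.0068220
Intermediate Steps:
W = -27851 (W = ((2100 - 275) - 29) - 29647 = (1825 - 29) - 29647 = 1796 - 29647 = -27851)
b(-190)/W = -190/(-27851) = -190*(-1/27851) = 190/27851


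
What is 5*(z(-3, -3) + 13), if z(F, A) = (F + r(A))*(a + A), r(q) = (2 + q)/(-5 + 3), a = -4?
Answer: 305/2 ≈ 152.50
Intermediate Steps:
r(q) = -1 - q/2 (r(q) = (2 + q)/(-2) = (2 + q)*(-1/2) = -1 - q/2)
z(F, A) = (-4 + A)*(-1 + F - A/2) (z(F, A) = (F + (-1 - A/2))*(-4 + A) = (-1 + F - A/2)*(-4 + A) = (-4 + A)*(-1 + F - A/2))
5*(z(-3, -3) + 13) = 5*((4 - 3 - 4*(-3) - 1/2*(-3)**2 - 3*(-3)) + 13) = 5*((4 - 3 + 12 - 1/2*9 + 9) + 13) = 5*((4 - 3 + 12 - 9/2 + 9) + 13) = 5*(35/2 + 13) = 5*(61/2) = 305/2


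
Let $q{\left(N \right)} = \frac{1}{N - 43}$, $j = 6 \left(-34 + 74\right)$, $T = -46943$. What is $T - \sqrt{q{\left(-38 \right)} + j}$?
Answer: $-46943 - \frac{\sqrt{19439}}{9} \approx -46959.0$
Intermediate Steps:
$j = 240$ ($j = 6 \cdot 40 = 240$)
$q{\left(N \right)} = \frac{1}{-43 + N}$
$T - \sqrt{q{\left(-38 \right)} + j} = -46943 - \sqrt{\frac{1}{-43 - 38} + 240} = -46943 - \sqrt{\frac{1}{-81} + 240} = -46943 - \sqrt{- \frac{1}{81} + 240} = -46943 - \sqrt{\frac{19439}{81}} = -46943 - \frac{\sqrt{19439}}{9}$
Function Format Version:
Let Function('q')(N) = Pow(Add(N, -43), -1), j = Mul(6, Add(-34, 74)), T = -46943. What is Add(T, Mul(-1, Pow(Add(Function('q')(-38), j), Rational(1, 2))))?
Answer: Add(-46943, Mul(Rational(-1, 9), Pow(19439, Rational(1, 2)))) ≈ -46959.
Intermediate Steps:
j = 240 (j = Mul(6, 40) = 240)
Function('q')(N) = Pow(Add(-43, N), -1)
Add(T, Mul(-1, Pow(Add(Function('q')(-38), j), Rational(1, 2)))) = Add(-46943, Mul(-1, Pow(Add(Pow(Add(-43, -38), -1), 240), Rational(1, 2)))) = Add(-46943, Mul(-1, Pow(Add(Pow(-81, -1), 240), Rational(1, 2)))) = Add(-46943, Mul(-1, Pow(Add(Rational(-1, 81), 240), Rational(1, 2)))) = Add(-46943, Mul(-1, Pow(Rational(19439, 81), Rational(1, 2)))) = Add(-46943, Mul(-1, Mul(Rational(1, 9), Pow(19439, Rational(1, 2))))) = Add(-46943, Mul(Rational(-1, 9), Pow(19439, Rational(1, 2))))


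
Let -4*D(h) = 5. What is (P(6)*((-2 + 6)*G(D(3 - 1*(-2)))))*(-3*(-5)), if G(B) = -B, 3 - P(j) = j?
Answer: -225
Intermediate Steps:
D(h) = -5/4 (D(h) = -¼*5 = -5/4)
P(j) = 3 - j
(P(6)*((-2 + 6)*G(D(3 - 1*(-2)))))*(-3*(-5)) = ((3 - 1*6)*((-2 + 6)*(-1*(-5/4))))*(-3*(-5)) = ((3 - 6)*(4*(5/4)))*15 = -3*5*15 = -15*15 = -225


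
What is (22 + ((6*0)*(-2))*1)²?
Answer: 484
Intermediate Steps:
(22 + ((6*0)*(-2))*1)² = (22 + (0*(-2))*1)² = (22 + 0*1)² = (22 + 0)² = 22² = 484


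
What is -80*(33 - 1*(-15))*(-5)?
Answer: 19200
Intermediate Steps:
-80*(33 - 1*(-15))*(-5) = -80*(33 + 15)*(-5) = -80*48*(-5) = -3840*(-5) = 19200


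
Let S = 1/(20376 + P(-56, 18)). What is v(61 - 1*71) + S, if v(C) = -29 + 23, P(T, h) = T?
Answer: -121919/20320 ≈ -6.0000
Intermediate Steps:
v(C) = -6
S = 1/20320 (S = 1/(20376 - 56) = 1/20320 ≈ 4.9213e-5)
v(61 - 1*71) + S = -6 + 1/20320 = -121919/20320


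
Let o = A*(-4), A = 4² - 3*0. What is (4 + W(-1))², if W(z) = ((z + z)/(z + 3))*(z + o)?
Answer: 4761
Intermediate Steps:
A = 16 (A = 16 + 0 = 16)
o = -64 (o = 16*(-4) = -64)
W(z) = 2*z*(-64 + z)/(3 + z) (W(z) = ((z + z)/(z + 3))*(z - 64) = ((2*z)/(3 + z))*(-64 + z) = (2*z/(3 + z))*(-64 + z) = 2*z*(-64 + z)/(3 + z))
(4 + W(-1))² = (4 + 2*(-1)*(-64 - 1)/(3 - 1))² = (4 + 2*(-1)*(-65)/2)² = (4 + 2*(-1)*(½)*(-65))² = (4 + 65)² = 69² = 4761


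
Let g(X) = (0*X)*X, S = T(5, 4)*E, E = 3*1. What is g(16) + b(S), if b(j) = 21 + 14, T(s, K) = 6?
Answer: 35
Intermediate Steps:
E = 3
S = 18 (S = 6*3 = 18)
b(j) = 35
g(X) = 0 (g(X) = 0*X = 0)
g(16) + b(S) = 0 + 35 = 35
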